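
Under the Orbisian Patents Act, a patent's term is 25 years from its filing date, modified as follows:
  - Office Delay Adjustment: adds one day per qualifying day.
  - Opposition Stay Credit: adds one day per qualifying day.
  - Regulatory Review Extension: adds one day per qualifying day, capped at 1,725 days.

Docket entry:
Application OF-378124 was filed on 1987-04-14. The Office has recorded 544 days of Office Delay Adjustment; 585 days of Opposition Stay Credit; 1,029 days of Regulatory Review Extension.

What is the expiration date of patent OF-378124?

March 12, 2018

Base term: filing date + 25 years → 14 April 2012.
Office Delay Adjustment: +544 days → 10 October 2013.
Opposition Stay Credit: +585 days → 18 May 2015.
Regulatory Review Extension: 1029 days (within the 1725-day cap) → +1029 days → 12 March 2018.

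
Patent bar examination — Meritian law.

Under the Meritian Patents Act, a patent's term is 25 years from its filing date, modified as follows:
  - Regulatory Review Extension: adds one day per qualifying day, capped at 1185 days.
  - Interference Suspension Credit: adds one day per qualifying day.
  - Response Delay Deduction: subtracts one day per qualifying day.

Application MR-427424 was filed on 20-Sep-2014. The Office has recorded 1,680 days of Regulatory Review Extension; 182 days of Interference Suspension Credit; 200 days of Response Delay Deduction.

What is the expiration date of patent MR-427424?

Base term: filing date + 25 years → 20 September 2039.
Regulatory Review Extension: 1680 days claimed exceeds the 1185-day cap, so +1185 days → 18 December 2042.
Interference Suspension Credit: +182 days → 18 June 2043.
Response Delay Deduction: −200 days → 30 November 2042.

2042-11-30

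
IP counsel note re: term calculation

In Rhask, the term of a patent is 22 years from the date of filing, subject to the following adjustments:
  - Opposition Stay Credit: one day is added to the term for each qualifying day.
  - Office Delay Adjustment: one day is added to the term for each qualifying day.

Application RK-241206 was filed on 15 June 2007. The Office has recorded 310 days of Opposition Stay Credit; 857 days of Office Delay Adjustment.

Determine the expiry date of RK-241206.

2032-08-25

Base term: filing date + 22 years → 15 June 2029.
Opposition Stay Credit: +310 days → 21 April 2030.
Office Delay Adjustment: +857 days → 25 August 2032.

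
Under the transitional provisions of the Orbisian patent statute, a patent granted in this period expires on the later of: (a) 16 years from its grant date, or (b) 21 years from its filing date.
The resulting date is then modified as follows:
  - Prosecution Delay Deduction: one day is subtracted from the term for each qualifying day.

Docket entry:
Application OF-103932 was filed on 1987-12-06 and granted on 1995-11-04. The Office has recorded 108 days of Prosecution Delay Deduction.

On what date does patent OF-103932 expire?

July 19, 2011

(a) grant + 16 years → 4 November 2011.
(b) filing + 21 years → 6 December 2008.
Later of the two: 4 November 2011.
Prosecution Delay Deduction: −108 days → 19 July 2011.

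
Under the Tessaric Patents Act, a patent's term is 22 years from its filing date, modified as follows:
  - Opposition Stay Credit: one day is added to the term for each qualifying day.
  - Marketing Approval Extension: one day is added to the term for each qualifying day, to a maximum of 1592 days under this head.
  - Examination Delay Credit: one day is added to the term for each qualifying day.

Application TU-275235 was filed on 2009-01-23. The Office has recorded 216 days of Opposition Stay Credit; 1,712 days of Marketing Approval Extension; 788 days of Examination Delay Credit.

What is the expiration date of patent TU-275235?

Base term: filing date + 22 years → 23 January 2031.
Opposition Stay Credit: +216 days → 27 August 2031.
Marketing Approval Extension: 1712 days claimed exceeds the 1592-day cap, so +1592 days → 5 January 2036.
Examination Delay Credit: +788 days → 3 March 2038.

2038-03-03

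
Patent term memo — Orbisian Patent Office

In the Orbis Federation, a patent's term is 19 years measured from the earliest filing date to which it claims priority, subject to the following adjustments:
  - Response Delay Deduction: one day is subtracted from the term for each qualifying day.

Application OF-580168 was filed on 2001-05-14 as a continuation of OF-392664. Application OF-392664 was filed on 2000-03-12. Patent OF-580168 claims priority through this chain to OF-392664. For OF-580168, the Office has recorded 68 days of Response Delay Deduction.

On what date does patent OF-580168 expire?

2019-01-03

Earliest priority filing: 12 March 2000.
Base term: 12 March 2000 + 19 years → 12 March 2019.
Response Delay Deduction: −68 days → 3 January 2019.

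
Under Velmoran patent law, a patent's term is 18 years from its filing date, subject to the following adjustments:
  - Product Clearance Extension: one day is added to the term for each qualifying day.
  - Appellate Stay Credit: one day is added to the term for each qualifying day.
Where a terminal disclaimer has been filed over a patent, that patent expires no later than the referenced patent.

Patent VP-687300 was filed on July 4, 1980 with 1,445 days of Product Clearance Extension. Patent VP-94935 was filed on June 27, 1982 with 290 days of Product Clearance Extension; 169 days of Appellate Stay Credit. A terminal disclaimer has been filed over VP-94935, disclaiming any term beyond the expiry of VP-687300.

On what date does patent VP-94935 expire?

Natural term of VP-94935:
  Base: filing + 18 years → 27 June 2000.
  Product Clearance Extension: +290 days → 13 April 2001.
  Appellate Stay Credit: +169 days → 29 September 2001.
Expiry of referenced patent VP-687300:
  Base: filing + 18 years → 4 July 1998.
  Product Clearance Extension: +1445 days → 18 June 2002.
Terminal disclaimer: VP-94935 expires on the earlier of 29 September 2001 and 18 June 2002.

2001-09-29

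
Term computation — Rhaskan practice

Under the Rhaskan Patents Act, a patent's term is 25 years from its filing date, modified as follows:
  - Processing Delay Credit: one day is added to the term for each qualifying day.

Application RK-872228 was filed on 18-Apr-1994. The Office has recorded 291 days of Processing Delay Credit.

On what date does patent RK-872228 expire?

Base term: filing date + 25 years → 18 April 2019.
Processing Delay Credit: +291 days → 3 February 2020.

February 3, 2020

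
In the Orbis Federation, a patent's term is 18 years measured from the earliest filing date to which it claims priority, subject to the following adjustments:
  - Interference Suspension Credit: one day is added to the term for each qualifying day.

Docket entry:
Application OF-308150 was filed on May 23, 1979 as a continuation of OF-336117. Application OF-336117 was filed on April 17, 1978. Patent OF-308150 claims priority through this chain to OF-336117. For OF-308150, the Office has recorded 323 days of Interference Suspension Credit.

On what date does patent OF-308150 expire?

March 6, 1997

Earliest priority filing: 17 April 1978.
Base term: 17 April 1978 + 18 years → 17 April 1996.
Interference Suspension Credit: +323 days → 6 March 1997.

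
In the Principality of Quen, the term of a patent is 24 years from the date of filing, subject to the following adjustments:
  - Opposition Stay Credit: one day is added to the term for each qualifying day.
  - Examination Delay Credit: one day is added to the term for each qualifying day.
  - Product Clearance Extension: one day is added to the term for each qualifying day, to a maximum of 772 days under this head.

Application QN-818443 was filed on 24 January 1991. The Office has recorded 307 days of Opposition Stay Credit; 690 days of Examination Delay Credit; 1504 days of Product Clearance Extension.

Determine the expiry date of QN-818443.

2019-11-28

Base term: filing date + 24 years → 24 January 2015.
Opposition Stay Credit: +307 days → 27 November 2015.
Examination Delay Credit: +690 days → 17 October 2017.
Product Clearance Extension: 1504 days claimed exceeds the 772-day cap, so +772 days → 28 November 2019.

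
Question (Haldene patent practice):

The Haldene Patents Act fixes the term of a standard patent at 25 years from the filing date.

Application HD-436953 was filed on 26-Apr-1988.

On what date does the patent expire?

April 26, 2013

Filing date + 25 years → 26 April 2013.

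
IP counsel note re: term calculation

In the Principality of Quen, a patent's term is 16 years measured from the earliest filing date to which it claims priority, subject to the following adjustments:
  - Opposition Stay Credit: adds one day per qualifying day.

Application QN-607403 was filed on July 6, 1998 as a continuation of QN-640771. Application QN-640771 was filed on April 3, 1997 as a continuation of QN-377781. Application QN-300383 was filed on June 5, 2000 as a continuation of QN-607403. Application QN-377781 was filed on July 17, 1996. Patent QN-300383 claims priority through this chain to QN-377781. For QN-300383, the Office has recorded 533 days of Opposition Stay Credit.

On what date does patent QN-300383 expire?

2014-01-01

Earliest priority filing: 17 July 1996.
Base term: 17 July 1996 + 16 years → 17 July 2012.
Opposition Stay Credit: +533 days → 1 January 2014.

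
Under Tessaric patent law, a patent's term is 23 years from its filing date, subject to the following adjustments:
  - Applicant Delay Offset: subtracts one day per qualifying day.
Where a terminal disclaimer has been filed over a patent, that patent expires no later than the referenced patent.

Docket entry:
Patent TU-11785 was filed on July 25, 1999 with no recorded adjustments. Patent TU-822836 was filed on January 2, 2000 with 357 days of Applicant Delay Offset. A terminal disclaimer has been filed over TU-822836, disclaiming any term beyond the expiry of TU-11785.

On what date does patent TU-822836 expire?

January 10, 2022

Natural term of TU-822836:
  Base: filing + 23 years → 2 January 2023.
  Applicant Delay Offset: −357 days → 10 January 2022.
Expiry of referenced patent TU-11785:
  Base: filing + 23 years → 25 July 2022.
Terminal disclaimer: TU-822836 expires on the earlier of 10 January 2022 and 25 July 2022.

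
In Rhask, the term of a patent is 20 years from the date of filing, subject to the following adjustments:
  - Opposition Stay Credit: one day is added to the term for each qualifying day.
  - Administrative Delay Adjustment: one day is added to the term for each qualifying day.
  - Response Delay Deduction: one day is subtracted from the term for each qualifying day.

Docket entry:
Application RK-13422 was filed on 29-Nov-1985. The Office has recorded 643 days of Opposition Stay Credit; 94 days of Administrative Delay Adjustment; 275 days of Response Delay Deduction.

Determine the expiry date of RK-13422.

March 6, 2007

Base term: filing date + 20 years → 29 November 2005.
Opposition Stay Credit: +643 days → 3 September 2007.
Administrative Delay Adjustment: +94 days → 6 December 2007.
Response Delay Deduction: −275 days → 6 March 2007.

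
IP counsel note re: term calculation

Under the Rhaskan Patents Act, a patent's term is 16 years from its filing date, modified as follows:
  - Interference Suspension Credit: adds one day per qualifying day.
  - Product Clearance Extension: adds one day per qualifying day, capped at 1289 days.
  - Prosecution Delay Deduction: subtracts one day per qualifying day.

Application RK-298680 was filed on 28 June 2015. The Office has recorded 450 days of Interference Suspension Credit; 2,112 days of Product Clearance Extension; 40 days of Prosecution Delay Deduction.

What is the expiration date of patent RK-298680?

February 21, 2036

Base term: filing date + 16 years → 28 June 2031.
Interference Suspension Credit: +450 days → 20 September 2032.
Product Clearance Extension: 2112 days claimed exceeds the 1289-day cap, so +1289 days → 1 April 2036.
Prosecution Delay Deduction: −40 days → 21 February 2036.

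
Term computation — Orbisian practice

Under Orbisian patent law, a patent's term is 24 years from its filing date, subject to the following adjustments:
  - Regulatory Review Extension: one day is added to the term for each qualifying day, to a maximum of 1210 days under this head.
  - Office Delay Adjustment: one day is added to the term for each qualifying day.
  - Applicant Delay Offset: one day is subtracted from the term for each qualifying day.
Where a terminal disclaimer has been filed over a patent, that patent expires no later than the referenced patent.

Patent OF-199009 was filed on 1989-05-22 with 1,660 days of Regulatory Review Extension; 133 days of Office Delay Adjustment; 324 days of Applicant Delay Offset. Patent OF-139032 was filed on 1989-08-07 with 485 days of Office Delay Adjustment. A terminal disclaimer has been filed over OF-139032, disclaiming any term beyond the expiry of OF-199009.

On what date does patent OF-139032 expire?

Natural term of OF-139032:
  Base: filing + 24 years → 7 August 2013.
  Office Delay Adjustment: +485 days → 5 December 2014.
Expiry of referenced patent OF-199009:
  Base: filing + 24 years → 22 May 2013.
  Regulatory Review Extension: 1660 days claimed exceeds the 1210-day cap, so +1210 days → 13 September 2016.
  Office Delay Adjustment: +133 days → 24 January 2017.
  Applicant Delay Offset: −324 days → 6 March 2016.
Terminal disclaimer: OF-139032 expires on the earlier of 5 December 2014 and 6 March 2016.

December 5, 2014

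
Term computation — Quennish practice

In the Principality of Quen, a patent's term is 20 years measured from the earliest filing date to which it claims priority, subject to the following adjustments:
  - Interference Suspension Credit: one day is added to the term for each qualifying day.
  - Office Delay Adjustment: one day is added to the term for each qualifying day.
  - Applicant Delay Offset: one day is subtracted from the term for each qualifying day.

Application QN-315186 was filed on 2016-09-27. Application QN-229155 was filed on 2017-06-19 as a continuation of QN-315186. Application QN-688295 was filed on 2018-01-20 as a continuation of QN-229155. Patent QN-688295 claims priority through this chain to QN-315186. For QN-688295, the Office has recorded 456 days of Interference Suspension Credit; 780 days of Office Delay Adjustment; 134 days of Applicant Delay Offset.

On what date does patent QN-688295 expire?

October 4, 2039

Earliest priority filing: 27 September 2016.
Base term: 27 September 2016 + 20 years → 27 September 2036.
Interference Suspension Credit: +456 days → 27 December 2037.
Office Delay Adjustment: +780 days → 15 February 2040.
Applicant Delay Offset: −134 days → 4 October 2039.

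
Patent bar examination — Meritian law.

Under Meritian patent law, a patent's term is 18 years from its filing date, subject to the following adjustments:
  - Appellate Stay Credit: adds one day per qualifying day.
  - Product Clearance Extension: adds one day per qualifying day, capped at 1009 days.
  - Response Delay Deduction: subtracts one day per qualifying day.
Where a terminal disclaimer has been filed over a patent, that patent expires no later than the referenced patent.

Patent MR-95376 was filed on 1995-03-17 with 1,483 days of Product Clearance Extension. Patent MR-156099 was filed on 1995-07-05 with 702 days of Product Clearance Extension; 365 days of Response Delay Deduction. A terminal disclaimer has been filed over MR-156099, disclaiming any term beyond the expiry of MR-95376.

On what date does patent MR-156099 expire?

June 7, 2014

Natural term of MR-156099:
  Base: filing + 18 years → 5 July 2013.
  Product Clearance Extension: 702 days (within the 1009-day cap) → +702 days → 7 June 2015.
  Response Delay Deduction: −365 days → 7 June 2014.
Expiry of referenced patent MR-95376:
  Base: filing + 18 years → 17 March 2013.
  Product Clearance Extension: 1483 days claimed exceeds the 1009-day cap, so +1009 days → 21 December 2015.
Terminal disclaimer: MR-156099 expires on the earlier of 7 June 2014 and 21 December 2015.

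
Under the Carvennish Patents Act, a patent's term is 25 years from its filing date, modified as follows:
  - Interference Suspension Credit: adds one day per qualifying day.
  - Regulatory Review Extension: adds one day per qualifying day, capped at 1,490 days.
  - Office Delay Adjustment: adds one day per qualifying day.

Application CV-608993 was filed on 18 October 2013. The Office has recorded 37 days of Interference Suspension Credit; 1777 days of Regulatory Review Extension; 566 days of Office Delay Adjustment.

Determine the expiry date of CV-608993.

Base term: filing date + 25 years → 18 October 2038.
Interference Suspension Credit: +37 days → 24 November 2038.
Regulatory Review Extension: 1777 days claimed exceeds the 1490-day cap, so +1490 days → 23 December 2042.
Office Delay Adjustment: +566 days → 11 July 2044.

2044-07-11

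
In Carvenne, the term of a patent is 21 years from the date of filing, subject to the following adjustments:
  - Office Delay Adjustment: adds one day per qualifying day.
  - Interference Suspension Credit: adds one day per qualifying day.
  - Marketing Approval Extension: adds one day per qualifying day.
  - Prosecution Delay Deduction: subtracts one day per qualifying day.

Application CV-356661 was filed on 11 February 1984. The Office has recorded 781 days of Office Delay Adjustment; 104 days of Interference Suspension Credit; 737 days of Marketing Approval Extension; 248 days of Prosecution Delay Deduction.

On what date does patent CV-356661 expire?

November 16, 2008

Base term: filing date + 21 years → 11 February 2005.
Office Delay Adjustment: +781 days → 3 April 2007.
Interference Suspension Credit: +104 days → 16 July 2007.
Marketing Approval Extension: +737 days → 22 July 2009.
Prosecution Delay Deduction: −248 days → 16 November 2008.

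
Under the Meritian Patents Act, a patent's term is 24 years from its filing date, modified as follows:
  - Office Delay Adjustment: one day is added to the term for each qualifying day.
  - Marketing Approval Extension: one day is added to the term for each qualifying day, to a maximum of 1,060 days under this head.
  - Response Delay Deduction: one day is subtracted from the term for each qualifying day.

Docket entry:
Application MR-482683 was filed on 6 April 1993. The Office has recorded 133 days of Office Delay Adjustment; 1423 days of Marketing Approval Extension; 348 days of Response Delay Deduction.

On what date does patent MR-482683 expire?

Base term: filing date + 24 years → 6 April 2017.
Office Delay Adjustment: +133 days → 17 August 2017.
Marketing Approval Extension: 1423 days claimed exceeds the 1060-day cap, so +1060 days → 12 July 2020.
Response Delay Deduction: −348 days → 30 July 2019.

2019-07-30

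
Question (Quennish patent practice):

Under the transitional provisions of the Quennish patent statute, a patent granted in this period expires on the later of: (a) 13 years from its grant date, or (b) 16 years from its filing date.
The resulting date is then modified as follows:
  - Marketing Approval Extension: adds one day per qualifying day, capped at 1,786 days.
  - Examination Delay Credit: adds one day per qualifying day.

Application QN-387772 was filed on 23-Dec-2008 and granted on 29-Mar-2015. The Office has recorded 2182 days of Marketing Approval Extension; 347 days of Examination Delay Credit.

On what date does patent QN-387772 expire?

2034-01-30

(a) grant + 13 years → 29 March 2028.
(b) filing + 16 years → 23 December 2024.
Later of the two: 29 March 2028.
Marketing Approval Extension: 2182 days claimed exceeds the 1786-day cap, so +1786 days → 17 February 2033.
Examination Delay Credit: +347 days → 30 January 2034.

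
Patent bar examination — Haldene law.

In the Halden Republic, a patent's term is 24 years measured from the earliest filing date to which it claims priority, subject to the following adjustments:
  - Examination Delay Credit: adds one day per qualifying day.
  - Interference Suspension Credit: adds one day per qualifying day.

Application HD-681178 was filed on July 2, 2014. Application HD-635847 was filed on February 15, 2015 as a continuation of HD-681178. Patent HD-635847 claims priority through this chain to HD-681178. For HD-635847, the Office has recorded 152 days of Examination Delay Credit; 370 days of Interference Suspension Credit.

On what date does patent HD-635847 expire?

December 6, 2039

Earliest priority filing: 2 July 2014.
Base term: 2 July 2014 + 24 years → 2 July 2038.
Examination Delay Credit: +152 days → 1 December 2038.
Interference Suspension Credit: +370 days → 6 December 2039.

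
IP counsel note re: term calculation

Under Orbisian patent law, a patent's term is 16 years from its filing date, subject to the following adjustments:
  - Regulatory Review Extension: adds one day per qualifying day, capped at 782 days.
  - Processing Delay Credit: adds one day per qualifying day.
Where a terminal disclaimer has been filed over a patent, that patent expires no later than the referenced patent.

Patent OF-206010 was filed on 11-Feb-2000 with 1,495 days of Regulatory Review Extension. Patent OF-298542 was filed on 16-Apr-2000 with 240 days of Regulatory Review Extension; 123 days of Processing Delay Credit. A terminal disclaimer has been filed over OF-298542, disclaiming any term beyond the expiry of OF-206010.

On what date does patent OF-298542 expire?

2017-04-14

Natural term of OF-298542:
  Base: filing + 16 years → 16 April 2016.
  Regulatory Review Extension: 240 days (within the 782-day cap) → +240 days → 12 December 2016.
  Processing Delay Credit: +123 days → 14 April 2017.
Expiry of referenced patent OF-206010:
  Base: filing + 16 years → 11 February 2016.
  Regulatory Review Extension: 1495 days claimed exceeds the 782-day cap, so +782 days → 3 April 2018.
Terminal disclaimer: OF-298542 expires on the earlier of 14 April 2017 and 3 April 2018.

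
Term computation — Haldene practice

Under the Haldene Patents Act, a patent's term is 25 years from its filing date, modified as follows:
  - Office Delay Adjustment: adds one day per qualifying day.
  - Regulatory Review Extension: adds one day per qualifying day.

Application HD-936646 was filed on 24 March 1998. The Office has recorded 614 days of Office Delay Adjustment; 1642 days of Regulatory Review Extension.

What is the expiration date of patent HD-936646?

Base term: filing date + 25 years → 24 March 2023.
Office Delay Adjustment: +614 days → 27 November 2024.
Regulatory Review Extension: +1642 days → 27 May 2029.

May 27, 2029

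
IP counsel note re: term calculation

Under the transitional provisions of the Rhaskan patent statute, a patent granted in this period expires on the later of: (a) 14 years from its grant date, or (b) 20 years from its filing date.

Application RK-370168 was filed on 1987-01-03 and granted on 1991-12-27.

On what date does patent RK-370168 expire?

January 3, 2007

(a) grant + 14 years → 27 December 2005.
(b) filing + 20 years → 3 January 2007.
Later of the two: 3 January 2007.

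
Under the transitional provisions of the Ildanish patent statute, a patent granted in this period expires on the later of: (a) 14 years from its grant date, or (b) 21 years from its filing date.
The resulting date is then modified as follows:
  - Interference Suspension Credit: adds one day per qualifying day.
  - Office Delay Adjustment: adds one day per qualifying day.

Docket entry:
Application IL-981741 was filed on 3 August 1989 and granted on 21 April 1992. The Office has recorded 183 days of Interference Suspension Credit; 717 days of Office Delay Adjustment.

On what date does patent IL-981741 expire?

2013-01-19

(a) grant + 14 years → 21 April 2006.
(b) filing + 21 years → 3 August 2010.
Later of the two: 3 August 2010.
Interference Suspension Credit: +183 days → 2 February 2011.
Office Delay Adjustment: +717 days → 19 January 2013.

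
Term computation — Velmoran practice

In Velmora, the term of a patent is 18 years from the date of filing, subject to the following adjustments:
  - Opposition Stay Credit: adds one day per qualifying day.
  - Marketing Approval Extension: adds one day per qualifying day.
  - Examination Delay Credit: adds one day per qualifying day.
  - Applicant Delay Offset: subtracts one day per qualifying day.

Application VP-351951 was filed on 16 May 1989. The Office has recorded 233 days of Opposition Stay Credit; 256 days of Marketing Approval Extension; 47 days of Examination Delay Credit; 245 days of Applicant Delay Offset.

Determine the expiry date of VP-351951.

2008-03-02

Base term: filing date + 18 years → 16 May 2007.
Opposition Stay Credit: +233 days → 4 January 2008.
Marketing Approval Extension: +256 days → 16 September 2008.
Examination Delay Credit: +47 days → 2 November 2008.
Applicant Delay Offset: −245 days → 2 March 2008.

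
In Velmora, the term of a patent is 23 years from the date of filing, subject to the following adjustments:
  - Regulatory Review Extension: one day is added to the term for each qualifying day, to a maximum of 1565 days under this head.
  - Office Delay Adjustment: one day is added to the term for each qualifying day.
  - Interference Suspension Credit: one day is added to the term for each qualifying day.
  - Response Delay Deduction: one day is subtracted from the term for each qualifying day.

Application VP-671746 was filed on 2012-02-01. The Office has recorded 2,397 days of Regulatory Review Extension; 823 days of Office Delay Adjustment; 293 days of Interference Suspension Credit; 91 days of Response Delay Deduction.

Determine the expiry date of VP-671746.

Base term: filing date + 23 years → 1 February 2035.
Regulatory Review Extension: 2397 days claimed exceeds the 1565-day cap, so +1565 days → 16 May 2039.
Office Delay Adjustment: +823 days → 16 August 2041.
Interference Suspension Credit: +293 days → 5 June 2042.
Response Delay Deduction: −91 days → 6 March 2042.

2042-03-06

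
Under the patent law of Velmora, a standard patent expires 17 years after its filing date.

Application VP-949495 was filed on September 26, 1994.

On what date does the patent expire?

Filing date + 17 years → 26 September 2011.

2011-09-26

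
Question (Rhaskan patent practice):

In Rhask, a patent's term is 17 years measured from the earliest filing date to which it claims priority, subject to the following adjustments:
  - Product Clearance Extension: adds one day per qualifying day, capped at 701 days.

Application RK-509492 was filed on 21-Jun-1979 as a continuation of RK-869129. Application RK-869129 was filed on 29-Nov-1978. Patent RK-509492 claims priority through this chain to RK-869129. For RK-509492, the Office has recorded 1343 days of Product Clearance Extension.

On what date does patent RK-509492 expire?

1997-10-30

Earliest priority filing: 29 November 1978.
Base term: 29 November 1978 + 17 years → 29 November 1995.
Product Clearance Extension: 1343 days claimed exceeds the 701-day cap, so +701 days → 30 October 1997.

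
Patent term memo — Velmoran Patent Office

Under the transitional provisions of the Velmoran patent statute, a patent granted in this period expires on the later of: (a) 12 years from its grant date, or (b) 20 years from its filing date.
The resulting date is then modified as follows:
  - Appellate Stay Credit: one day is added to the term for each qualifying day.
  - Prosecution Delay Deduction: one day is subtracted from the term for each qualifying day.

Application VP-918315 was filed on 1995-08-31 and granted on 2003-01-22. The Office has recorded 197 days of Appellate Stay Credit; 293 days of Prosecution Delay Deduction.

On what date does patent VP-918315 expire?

May 27, 2015

(a) grant + 12 years → 22 January 2015.
(b) filing + 20 years → 31 August 2015.
Later of the two: 31 August 2015.
Appellate Stay Credit: +197 days → 15 March 2016.
Prosecution Delay Deduction: −293 days → 27 May 2015.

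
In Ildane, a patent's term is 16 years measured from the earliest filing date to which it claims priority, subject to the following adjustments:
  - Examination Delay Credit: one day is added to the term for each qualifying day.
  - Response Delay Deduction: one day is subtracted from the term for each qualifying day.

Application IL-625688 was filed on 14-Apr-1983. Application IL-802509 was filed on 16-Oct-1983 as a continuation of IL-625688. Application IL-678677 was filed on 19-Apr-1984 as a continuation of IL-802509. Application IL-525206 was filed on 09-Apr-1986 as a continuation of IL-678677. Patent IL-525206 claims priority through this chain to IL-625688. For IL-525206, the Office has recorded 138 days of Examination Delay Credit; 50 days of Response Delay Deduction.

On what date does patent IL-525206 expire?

1999-07-11

Earliest priority filing: 14 April 1983.
Base term: 14 April 1983 + 16 years → 14 April 1999.
Examination Delay Credit: +138 days → 30 August 1999.
Response Delay Deduction: −50 days → 11 July 1999.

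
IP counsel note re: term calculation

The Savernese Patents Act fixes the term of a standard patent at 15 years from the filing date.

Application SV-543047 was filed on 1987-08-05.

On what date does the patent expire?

2002-08-05

Filing date + 15 years → 5 August 2002.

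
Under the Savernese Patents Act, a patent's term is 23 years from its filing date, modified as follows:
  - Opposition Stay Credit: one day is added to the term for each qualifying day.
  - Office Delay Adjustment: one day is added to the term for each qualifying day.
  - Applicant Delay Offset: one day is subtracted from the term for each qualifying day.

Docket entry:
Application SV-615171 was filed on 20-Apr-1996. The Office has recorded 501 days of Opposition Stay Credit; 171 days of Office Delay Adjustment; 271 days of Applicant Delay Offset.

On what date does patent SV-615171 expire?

May 25, 2020

Base term: filing date + 23 years → 20 April 2019.
Opposition Stay Credit: +501 days → 2 September 2020.
Office Delay Adjustment: +171 days → 20 February 2021.
Applicant Delay Offset: −271 days → 25 May 2020.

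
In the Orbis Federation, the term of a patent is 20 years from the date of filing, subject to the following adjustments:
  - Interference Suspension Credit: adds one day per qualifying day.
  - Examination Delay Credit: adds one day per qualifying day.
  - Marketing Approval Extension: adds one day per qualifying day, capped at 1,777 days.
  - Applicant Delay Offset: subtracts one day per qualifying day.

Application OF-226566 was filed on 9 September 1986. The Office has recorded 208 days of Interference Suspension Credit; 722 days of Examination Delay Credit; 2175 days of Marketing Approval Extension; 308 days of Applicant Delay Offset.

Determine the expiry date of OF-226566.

Base term: filing date + 20 years → 9 September 2006.
Interference Suspension Credit: +208 days → 5 April 2007.
Examination Delay Credit: +722 days → 27 March 2009.
Marketing Approval Extension: 2175 days claimed exceeds the 1777-day cap, so +1777 days → 6 February 2014.
Applicant Delay Offset: −308 days → 4 April 2013.

2013-04-04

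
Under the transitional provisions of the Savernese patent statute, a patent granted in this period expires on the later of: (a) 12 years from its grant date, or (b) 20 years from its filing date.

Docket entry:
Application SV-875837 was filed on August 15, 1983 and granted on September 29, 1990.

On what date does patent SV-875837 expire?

2003-08-15

(a) grant + 12 years → 29 September 2002.
(b) filing + 20 years → 15 August 2003.
Later of the two: 15 August 2003.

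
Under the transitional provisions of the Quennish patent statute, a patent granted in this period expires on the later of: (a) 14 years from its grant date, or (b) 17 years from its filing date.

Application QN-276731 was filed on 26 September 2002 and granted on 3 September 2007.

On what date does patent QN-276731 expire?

2021-09-03

(a) grant + 14 years → 3 September 2021.
(b) filing + 17 years → 26 September 2019.
Later of the two: 3 September 2021.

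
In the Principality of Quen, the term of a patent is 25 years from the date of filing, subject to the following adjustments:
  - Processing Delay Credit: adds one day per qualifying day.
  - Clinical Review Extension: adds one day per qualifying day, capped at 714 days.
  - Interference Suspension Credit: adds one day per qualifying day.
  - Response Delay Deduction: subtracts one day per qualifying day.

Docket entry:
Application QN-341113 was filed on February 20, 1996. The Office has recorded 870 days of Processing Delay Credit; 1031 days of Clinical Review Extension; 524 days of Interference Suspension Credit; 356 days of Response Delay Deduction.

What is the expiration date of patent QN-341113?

December 8, 2025

Base term: filing date + 25 years → 20 February 2021.
Processing Delay Credit: +870 days → 10 July 2023.
Clinical Review Extension: 1031 days claimed exceeds the 714-day cap, so +714 days → 23 June 2025.
Interference Suspension Credit: +524 days → 29 November 2026.
Response Delay Deduction: −356 days → 8 December 2025.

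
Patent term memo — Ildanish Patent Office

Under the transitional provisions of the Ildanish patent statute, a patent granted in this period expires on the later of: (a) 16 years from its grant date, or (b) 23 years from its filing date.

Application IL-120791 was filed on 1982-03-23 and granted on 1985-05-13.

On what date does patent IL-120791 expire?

(a) grant + 16 years → 13 May 2001.
(b) filing + 23 years → 23 March 2005.
Later of the two: 23 March 2005.

2005-03-23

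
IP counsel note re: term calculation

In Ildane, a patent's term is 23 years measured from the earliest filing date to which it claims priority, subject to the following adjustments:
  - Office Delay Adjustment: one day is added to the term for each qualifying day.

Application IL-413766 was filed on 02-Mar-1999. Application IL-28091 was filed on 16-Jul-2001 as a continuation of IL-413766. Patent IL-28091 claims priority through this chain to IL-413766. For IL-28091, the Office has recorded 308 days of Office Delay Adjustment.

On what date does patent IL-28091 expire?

Earliest priority filing: 2 March 1999.
Base term: 2 March 1999 + 23 years → 2 March 2022.
Office Delay Adjustment: +308 days → 4 January 2023.

January 4, 2023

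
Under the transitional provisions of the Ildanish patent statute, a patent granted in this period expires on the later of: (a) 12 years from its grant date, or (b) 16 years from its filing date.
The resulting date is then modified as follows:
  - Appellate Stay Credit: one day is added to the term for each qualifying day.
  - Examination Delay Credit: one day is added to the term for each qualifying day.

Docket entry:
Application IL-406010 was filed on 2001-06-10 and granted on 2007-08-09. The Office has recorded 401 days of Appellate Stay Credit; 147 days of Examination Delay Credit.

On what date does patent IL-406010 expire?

(a) grant + 12 years → 9 August 2019.
(b) filing + 16 years → 10 June 2017.
Later of the two: 9 August 2019.
Appellate Stay Credit: +401 days → 13 September 2020.
Examination Delay Credit: +147 days → 7 February 2021.

2021-02-07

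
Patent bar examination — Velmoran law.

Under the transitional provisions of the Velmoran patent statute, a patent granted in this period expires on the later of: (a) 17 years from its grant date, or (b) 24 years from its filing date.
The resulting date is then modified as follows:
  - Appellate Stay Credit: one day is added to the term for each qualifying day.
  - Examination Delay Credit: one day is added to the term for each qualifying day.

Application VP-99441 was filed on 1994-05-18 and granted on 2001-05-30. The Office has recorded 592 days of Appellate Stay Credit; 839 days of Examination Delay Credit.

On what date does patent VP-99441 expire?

2022-04-30

(a) grant + 17 years → 30 May 2018.
(b) filing + 24 years → 18 May 2018.
Later of the two: 30 May 2018.
Appellate Stay Credit: +592 days → 12 January 2020.
Examination Delay Credit: +839 days → 30 April 2022.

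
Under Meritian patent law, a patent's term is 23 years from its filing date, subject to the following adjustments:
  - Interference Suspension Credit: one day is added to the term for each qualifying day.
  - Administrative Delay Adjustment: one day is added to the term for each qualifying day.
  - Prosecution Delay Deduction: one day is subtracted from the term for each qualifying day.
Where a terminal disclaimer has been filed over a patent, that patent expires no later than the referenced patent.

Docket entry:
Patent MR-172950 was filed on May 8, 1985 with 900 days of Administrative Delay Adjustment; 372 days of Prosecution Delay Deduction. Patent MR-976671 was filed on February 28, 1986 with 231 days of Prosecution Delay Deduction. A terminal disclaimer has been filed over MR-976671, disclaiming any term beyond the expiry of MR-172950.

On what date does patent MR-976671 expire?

July 12, 2008

Natural term of MR-976671:
  Base: filing + 23 years → 28 February 2009.
  Prosecution Delay Deduction: −231 days → 12 July 2008.
Expiry of referenced patent MR-172950:
  Base: filing + 23 years → 8 May 2008.
  Administrative Delay Adjustment: +900 days → 25 October 2010.
  Prosecution Delay Deduction: −372 days → 18 October 2009.
Terminal disclaimer: MR-976671 expires on the earlier of 12 July 2008 and 18 October 2009.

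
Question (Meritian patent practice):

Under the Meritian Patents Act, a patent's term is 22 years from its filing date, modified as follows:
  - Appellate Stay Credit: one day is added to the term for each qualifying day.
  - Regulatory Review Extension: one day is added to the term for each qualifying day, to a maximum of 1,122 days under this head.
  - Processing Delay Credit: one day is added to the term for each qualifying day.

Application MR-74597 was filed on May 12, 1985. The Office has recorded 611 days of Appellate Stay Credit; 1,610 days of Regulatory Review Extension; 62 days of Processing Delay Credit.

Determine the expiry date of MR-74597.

2012-04-10

Base term: filing date + 22 years → 12 May 2007.
Appellate Stay Credit: +611 days → 12 January 2009.
Regulatory Review Extension: 1610 days claimed exceeds the 1122-day cap, so +1122 days → 8 February 2012.
Processing Delay Credit: +62 days → 10 April 2012.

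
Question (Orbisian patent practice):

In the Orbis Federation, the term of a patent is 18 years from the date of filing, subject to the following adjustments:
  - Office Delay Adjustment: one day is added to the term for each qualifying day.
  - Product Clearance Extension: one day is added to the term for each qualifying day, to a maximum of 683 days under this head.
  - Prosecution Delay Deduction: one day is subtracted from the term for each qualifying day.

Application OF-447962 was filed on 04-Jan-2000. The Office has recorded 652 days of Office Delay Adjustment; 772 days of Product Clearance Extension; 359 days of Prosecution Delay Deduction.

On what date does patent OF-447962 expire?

Base term: filing date + 18 years → 4 January 2018.
Office Delay Adjustment: +652 days → 18 October 2019.
Product Clearance Extension: 772 days claimed exceeds the 683-day cap, so +683 days → 31 August 2021.
Prosecution Delay Deduction: −359 days → 6 September 2020.

2020-09-06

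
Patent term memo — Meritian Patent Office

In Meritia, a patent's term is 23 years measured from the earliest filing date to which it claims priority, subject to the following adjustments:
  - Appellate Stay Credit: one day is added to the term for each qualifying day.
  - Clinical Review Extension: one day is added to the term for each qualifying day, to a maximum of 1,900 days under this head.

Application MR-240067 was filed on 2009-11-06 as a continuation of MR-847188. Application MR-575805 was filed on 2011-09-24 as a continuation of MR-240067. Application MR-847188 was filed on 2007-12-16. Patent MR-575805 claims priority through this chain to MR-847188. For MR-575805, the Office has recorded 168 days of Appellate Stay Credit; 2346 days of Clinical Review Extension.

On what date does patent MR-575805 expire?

Earliest priority filing: 16 December 2007.
Base term: 16 December 2007 + 23 years → 16 December 2030.
Appellate Stay Credit: +168 days → 2 June 2031.
Clinical Review Extension: 2346 days claimed exceeds the 1900-day cap, so +1900 days → 14 August 2036.

2036-08-14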